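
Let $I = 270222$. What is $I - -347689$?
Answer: $617911$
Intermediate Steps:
$I - -347689 = 270222 - -347689 = 270222 + 347689 = 617911$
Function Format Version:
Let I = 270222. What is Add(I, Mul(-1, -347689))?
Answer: 617911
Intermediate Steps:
Add(I, Mul(-1, -347689)) = Add(270222, Mul(-1, -347689)) = Add(270222, 347689) = 617911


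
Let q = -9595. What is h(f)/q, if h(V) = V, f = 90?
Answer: -18/1919 ≈ -0.0093799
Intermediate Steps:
h(f)/q = 90/(-9595) = 90*(-1/9595) = -18/1919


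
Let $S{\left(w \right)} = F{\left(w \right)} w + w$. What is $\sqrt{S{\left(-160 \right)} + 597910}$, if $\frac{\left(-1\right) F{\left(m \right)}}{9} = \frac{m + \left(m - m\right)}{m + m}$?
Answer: $\sqrt{598470} \approx 773.61$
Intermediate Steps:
$F{\left(m \right)} = - \frac{9}{2}$ ($F{\left(m \right)} = - 9 \frac{m + \left(m - m\right)}{m + m} = - 9 \frac{m + 0}{2 m} = - 9 m \frac{1}{2 m} = \left(-9\right) \frac{1}{2} = - \frac{9}{2}$)
$S{\left(w \right)} = - \frac{7 w}{2}$ ($S{\left(w \right)} = - \frac{9 w}{2} + w = - \frac{7 w}{2}$)
$\sqrt{S{\left(-160 \right)} + 597910} = \sqrt{\left(- \frac{7}{2}\right) \left(-160\right) + 597910} = \sqrt{560 + 597910} = \sqrt{598470}$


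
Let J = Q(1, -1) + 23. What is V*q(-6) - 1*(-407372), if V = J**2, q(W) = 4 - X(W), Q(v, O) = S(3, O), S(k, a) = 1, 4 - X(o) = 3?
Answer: 409100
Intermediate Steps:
X(o) = 1 (X(o) = 4 - 1*3 = 4 - 3 = 1)
Q(v, O) = 1
J = 24 (J = 1 + 23 = 24)
q(W) = 3 (q(W) = 4 - 1*1 = 4 - 1 = 3)
V = 576 (V = 24**2 = 576)
V*q(-6) - 1*(-407372) = 576*3 - 1*(-407372) = 1728 + 407372 = 409100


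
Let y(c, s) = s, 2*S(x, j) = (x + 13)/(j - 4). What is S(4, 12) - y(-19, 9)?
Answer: -127/16 ≈ -7.9375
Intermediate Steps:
S(x, j) = (13 + x)/(2*(-4 + j)) (S(x, j) = ((x + 13)/(j - 4))/2 = ((13 + x)/(-4 + j))/2 = (13 + x)/(2*(-4 + j)))
S(4, 12) - y(-19, 9) = (13 + 4)/(2*(-4 + 12)) - 1*9 = (1/2)*17/8 - 9 = (1/2)*(1/8)*17 - 9 = 17/16 - 9 = -127/16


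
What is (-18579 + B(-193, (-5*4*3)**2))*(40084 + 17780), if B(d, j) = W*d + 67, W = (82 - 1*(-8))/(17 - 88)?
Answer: -75048566448/71 ≈ -1.0570e+9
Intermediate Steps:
W = -90/71 (W = (82 + 8)/(-71) = 90*(-1/71) = -90/71 ≈ -1.2676)
B(d, j) = 67 - 90*d/71 (B(d, j) = -90*d/71 + 67 = 67 - 90*d/71)
(-18579 + B(-193, (-5*4*3)**2))*(40084 + 17780) = (-18579 + (67 - 90/71*(-193)))*(40084 + 17780) = (-18579 + (67 + 17370/71))*57864 = (-18579 + 22127/71)*57864 = -1296982/71*57864 = -75048566448/71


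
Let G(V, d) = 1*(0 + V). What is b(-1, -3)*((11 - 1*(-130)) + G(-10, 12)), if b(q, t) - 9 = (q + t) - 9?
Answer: -524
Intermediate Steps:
b(q, t) = q + t (b(q, t) = 9 + ((q + t) - 9) = 9 + (-9 + q + t) = q + t)
G(V, d) = V (G(V, d) = 1*V = V)
b(-1, -3)*((11 - 1*(-130)) + G(-10, 12)) = (-1 - 3)*((11 - 1*(-130)) - 10) = -4*((11 + 130) - 10) = -4*(141 - 10) = -4*131 = -524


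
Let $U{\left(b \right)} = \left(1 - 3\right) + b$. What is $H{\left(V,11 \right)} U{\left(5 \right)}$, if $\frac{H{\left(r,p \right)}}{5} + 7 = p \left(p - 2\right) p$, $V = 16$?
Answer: $16230$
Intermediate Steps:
$H{\left(r,p \right)} = -35 + 5 p^{2} \left(-2 + p\right)$ ($H{\left(r,p \right)} = -35 + 5 p \left(p - 2\right) p = -35 + 5 p \left(-2 + p\right) p = -35 + 5 p p \left(-2 + p\right) = -35 + 5 p^{2} \left(-2 + p\right)$)
$U{\left(b \right)} = -2 + b$
$H{\left(V,11 \right)} U{\left(5 \right)} = \left(-35 - 10 \cdot 11^{2} + 5 \cdot 11^{3}\right) \left(-2 + 5\right) = \left(-35 - 1210 + 5 \cdot 1331\right) 3 = \left(-35 - 1210 + 6655\right) 3 = 5410 \cdot 3 = 16230$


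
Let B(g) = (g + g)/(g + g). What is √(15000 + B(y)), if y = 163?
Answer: √15001 ≈ 122.48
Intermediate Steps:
B(g) = 1 (B(g) = (2*g)/((2*g)) = (2*g)*(1/(2*g)) = 1)
√(15000 + B(y)) = √(15000 + 1) = √15001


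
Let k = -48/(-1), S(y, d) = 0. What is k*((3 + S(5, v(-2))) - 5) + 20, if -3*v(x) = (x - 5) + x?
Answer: -76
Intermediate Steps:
v(x) = 5/3 - 2*x/3 (v(x) = -((x - 5) + x)/3 = -((-5 + x) + x)/3 = -(-5 + 2*x)/3 = 5/3 - 2*x/3)
k = 48 (k = -48*(-1) = 48)
k*((3 + S(5, v(-2))) - 5) + 20 = 48*((3 + 0) - 5) + 20 = 48*(3 - 5) + 20 = 48*(-2) + 20 = -96 + 20 = -76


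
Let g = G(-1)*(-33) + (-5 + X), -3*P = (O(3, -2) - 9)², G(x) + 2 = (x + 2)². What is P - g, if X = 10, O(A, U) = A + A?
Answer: -41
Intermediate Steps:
O(A, U) = 2*A
G(x) = -2 + (2 + x)² (G(x) = -2 + (x + 2)² = -2 + (2 + x)²)
P = -3 (P = -(2*3 - 9)²/3 = -(6 - 9)²/3 = -⅓*(-3)² = -⅓*9 = -3)
g = 38 (g = (-2 + (2 - 1)²)*(-33) + (-5 + 10) = (-2 + 1²)*(-33) + 5 = (-2 + 1)*(-33) + 5 = -1*(-33) + 5 = 33 + 5 = 38)
P - g = -3 - 1*38 = -3 - 38 = -41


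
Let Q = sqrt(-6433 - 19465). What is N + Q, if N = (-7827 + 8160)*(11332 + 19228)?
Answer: 10176480 + I*sqrt(25898) ≈ 1.0176e+7 + 160.93*I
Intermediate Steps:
N = 10176480 (N = 333*30560 = 10176480)
Q = I*sqrt(25898) (Q = sqrt(-25898) = I*sqrt(25898) ≈ 160.93*I)
N + Q = 10176480 + I*sqrt(25898)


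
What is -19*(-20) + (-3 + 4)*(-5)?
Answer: 375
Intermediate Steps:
-19*(-20) + (-3 + 4)*(-5) = 380 + 1*(-5) = 380 - 5 = 375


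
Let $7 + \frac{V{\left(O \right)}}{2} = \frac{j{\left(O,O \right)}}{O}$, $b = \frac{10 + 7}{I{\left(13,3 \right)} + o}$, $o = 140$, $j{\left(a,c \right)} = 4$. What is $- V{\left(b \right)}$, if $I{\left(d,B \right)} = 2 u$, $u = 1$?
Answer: $- \frac{898}{17} \approx -52.824$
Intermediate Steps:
$I{\left(d,B \right)} = 2$ ($I{\left(d,B \right)} = 2 \cdot 1 = 2$)
$b = \frac{17}{142}$ ($b = \frac{10 + 7}{2 + 140} = \frac{17}{142} \approx 0.11972$)
$V{\left(O \right)} = -14 + \frac{8}{O}$ ($V{\left(O \right)} = -14 + 2 \frac{4}{O} = -14 + \frac{8}{O}$)
$- V{\left(b \right)} = - (-14 + \frac{8}{\frac{17}{142}}) = - (-14 + 8 \cdot \frac{142}{17}) = - (-14 + \frac{1136}{17}) = \left(-1\right) \frac{898}{17} = - \frac{898}{17}$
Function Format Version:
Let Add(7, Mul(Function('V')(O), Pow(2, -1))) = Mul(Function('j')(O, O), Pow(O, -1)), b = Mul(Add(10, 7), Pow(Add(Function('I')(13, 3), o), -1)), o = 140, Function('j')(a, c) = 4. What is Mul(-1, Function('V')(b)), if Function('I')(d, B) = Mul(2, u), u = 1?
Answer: Rational(-898, 17) ≈ -52.824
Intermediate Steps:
Function('I')(d, B) = 2 (Function('I')(d, B) = Mul(2, 1) = 2)
b = Rational(17, 142) (b = Mul(Add(10, 7), Pow(Add(2, 140), -1)) = Mul(17, Pow(142, -1)) = Mul(17, Rational(1, 142)) = Rational(17, 142) ≈ 0.11972)
Function('V')(O) = Add(-14, Mul(8, Pow(O, -1))) (Function('V')(O) = Add(-14, Mul(2, Mul(4, Pow(O, -1)))) = Add(-14, Mul(8, Pow(O, -1))))
Mul(-1, Function('V')(b)) = Mul(-1, Add(-14, Mul(8, Pow(Rational(17, 142), -1)))) = Mul(-1, Add(-14, Mul(8, Rational(142, 17)))) = Mul(-1, Add(-14, Rational(1136, 17))) = Mul(-1, Rational(898, 17)) = Rational(-898, 17)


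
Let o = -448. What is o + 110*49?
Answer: 4942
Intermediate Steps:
o + 110*49 = -448 + 110*49 = -448 + 5390 = 4942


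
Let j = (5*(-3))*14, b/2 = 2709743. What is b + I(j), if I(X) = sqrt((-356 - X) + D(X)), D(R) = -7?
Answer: 5419486 + 3*I*sqrt(17) ≈ 5.4195e+6 + 12.369*I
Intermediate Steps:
b = 5419486 (b = 2*2709743 = 5419486)
j = -210 (j = -15*14 = -210)
I(X) = sqrt(-363 - X) (I(X) = sqrt((-356 - X) - 7) = sqrt(-363 - X))
b + I(j) = 5419486 + sqrt(-363 - 1*(-210)) = 5419486 + sqrt(-363 + 210) = 5419486 + sqrt(-153) = 5419486 + 3*I*sqrt(17)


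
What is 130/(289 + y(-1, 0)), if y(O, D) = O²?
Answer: 13/29 ≈ 0.44828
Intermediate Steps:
130/(289 + y(-1, 0)) = 130/(289 + (-1)²) = 130/(289 + 1) = 130/290 = 130*(1/290) = 13/29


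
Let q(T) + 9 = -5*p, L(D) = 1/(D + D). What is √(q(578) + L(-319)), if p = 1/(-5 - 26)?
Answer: 3*I*√384227206/19778 ≈ 2.9733*I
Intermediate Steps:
p = -1/31 (p = 1/(-31) = -1/31 ≈ -0.032258)
L(D) = 1/(2*D)
q(T) = -274/31 (q(T) = -9 - 5*(-1/31) = -9 + 5/31 = -274/31)
√(q(578) + L(-319)) = √(-274/31 + (½)/(-319)) = √(-274/31 + (½)*(-1/319)) = √(-274/31 - 1/638) = √(-174843/19778) = 3*I*√384227206/19778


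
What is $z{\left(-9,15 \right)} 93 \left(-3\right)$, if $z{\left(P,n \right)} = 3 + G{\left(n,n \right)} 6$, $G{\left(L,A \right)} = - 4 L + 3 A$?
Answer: $24273$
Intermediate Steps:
$z{\left(P,n \right)} = 3 - 6 n$ ($z{\left(P,n \right)} = 3 + \left(- 4 n + 3 n\right) 6 = 3 + - n 6 = 3 - 6 n$)
$z{\left(-9,15 \right)} 93 \left(-3\right) = \left(3 - 90\right) 93 \left(-3\right) = \left(-87\right) 93 \left(-3\right) = \left(-8091\right) \left(-3\right) = 24273$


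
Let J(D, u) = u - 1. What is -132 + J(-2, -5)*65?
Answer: -522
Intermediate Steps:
J(D, u) = -1 + u
-132 + J(-2, -5)*65 = -132 + (-1 - 5)*65 = -132 - 6*65 = -132 - 390 = -522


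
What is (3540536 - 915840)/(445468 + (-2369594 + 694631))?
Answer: -2624696/1229495 ≈ -2.1348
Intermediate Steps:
(3540536 - 915840)/(445468 + (-2369594 + 694631)) = 2624696/(445468 - 1674963) = 2624696/(-1229495) = 2624696*(-1/1229495) = -2624696/1229495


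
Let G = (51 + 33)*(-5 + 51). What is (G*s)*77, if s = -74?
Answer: -22017072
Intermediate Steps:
G = 3864 (G = 84*46 = 3864)
(G*s)*77 = (3864*(-74))*77 = -285936*77 = -22017072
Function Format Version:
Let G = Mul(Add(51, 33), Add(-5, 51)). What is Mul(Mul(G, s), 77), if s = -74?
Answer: -22017072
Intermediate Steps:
G = 3864 (G = Mul(84, 46) = 3864)
Mul(Mul(G, s), 77) = Mul(Mul(3864, -74), 77) = Mul(-285936, 77) = -22017072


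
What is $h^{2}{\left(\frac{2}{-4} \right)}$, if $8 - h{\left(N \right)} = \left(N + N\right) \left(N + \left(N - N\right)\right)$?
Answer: $\frac{225}{4} \approx 56.25$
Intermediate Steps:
$h{\left(N \right)} = 8 - 2 N^{2}$ ($h{\left(N \right)} = 8 - \left(N + N\right) \left(N + \left(N - N\right)\right) = 8 - 2 N \left(N + 0\right) = 8 - 2 N N = 8 - 2 N^{2}$)
$h^{2}{\left(\frac{2}{-4} \right)} = \left(8 - 2 \left(\frac{2}{-4}\right)^{2}\right)^{2} = \left(8 - 2 \left(2 \left(- \frac{1}{4}\right)\right)^{2}\right)^{2} = \left(8 - 2 \left(- \frac{1}{2}\right)^{2}\right)^{2} = \left(8 - \frac{1}{2}\right)^{2} = \left(\frac{15}{2}\right)^{2} = \frac{225}{4}$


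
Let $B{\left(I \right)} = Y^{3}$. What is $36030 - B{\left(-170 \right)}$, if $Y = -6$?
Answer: $36246$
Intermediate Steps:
$B{\left(I \right)} = -216$ ($B{\left(I \right)} = \left(-6\right)^{3} = -216$)
$36030 - B{\left(-170 \right)} = 36030 - -216 = 36030 + 216 = 36246$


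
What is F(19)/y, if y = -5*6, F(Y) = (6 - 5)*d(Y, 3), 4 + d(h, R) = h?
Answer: -½ ≈ -0.50000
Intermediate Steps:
d(h, R) = -4 + h
F(Y) = -4 + Y (F(Y) = (6 - 5)*(-4 + Y) = 1*(-4 + Y) = -4 + Y)
y = -30
F(19)/y = (-4 + 19)/(-30) = 15*(-1/30) = -½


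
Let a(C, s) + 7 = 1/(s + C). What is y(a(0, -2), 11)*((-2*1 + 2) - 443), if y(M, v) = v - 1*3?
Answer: -3544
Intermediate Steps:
a(C, s) = -7 + 1/(C + s) (a(C, s) = -7 + 1/(s + C) = -7 + 1/(C + s))
y(M, v) = -3 + v (y(M, v) = v - 3 = -3 + v)
y(a(0, -2), 11)*((-2*1 + 2) - 443) = (-3 + 11)*((-2*1 + 2) - 443) = 8*((-2 + 2) - 443) = 8*(0 - 443) = 8*(-443) = -3544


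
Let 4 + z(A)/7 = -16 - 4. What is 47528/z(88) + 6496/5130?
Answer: -5056819/17955 ≈ -281.64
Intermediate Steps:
z(A) = -168 (z(A) = -28 + 7*(-16 - 4) = -28 + 7*(-20) = -28 - 140 = -168)
47528/z(88) + 6496/5130 = 47528/(-168) + 6496/5130 = 47528*(-1/168) + 6496*(1/5130) = -5941/21 + 3248/2565 = -5056819/17955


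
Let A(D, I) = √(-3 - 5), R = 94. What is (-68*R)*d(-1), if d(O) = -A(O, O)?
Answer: 12784*I*√2 ≈ 18079.0*I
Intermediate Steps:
A(D, I) = 2*I*√2 (A(D, I) = √(-8) = 2*I*√2)
d(O) = -2*I*√2
(-68*R)*d(-1) = (-68*94)*(-2*I*√2) = -(-12784)*I*√2 = 12784*I*√2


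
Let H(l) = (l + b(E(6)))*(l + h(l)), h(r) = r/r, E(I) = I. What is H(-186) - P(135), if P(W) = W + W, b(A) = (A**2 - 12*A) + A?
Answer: 39690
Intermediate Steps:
h(r) = 1
b(A) = A**2 - 11*A
P(W) = 2*W
H(l) = (1 + l)*(-30 + l) (H(l) = (l + 6*(-11 + 6))*(l + 1) = (l + 6*(-5))*(1 + l) = (l - 30)*(1 + l) = (-30 + l)*(1 + l) = (1 + l)*(-30 + l))
H(-186) - P(135) = (-30 + (-186)**2 - 29*(-186)) - 2*135 = (-30 + 34596 + 5394) - 1*270 = 39960 - 270 = 39690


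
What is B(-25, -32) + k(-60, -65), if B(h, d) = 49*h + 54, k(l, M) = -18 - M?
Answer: -1124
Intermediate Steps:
B(h, d) = 54 + 49*h
B(-25, -32) + k(-60, -65) = (54 + 49*(-25)) + (-18 - 1*(-65)) = (54 - 1225) + (-18 + 65) = -1171 + 47 = -1124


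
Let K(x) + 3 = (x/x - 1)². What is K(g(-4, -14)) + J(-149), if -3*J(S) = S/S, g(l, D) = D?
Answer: -10/3 ≈ -3.3333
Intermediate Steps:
J(S) = -⅓ (J(S) = -S/(3*S) = -⅓*1 = -⅓)
K(x) = -3 (K(x) = -3 + (x/x - 1)² = -3 + (1 - 1)² = -3 + 0² = -3 + 0 = -3)
K(g(-4, -14)) + J(-149) = -3 - ⅓ = -10/3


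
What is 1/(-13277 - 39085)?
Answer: -1/52362 ≈ -1.9098e-5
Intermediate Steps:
1/(-13277 - 39085) = 1/(-52362) = -1/52362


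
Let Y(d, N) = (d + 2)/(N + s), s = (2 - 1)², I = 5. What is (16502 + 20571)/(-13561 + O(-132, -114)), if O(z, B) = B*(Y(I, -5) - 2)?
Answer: -74146/26267 ≈ -2.8228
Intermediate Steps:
s = 1 (s = 1² = 1)
Y(d, N) = (2 + d)/(1 + N) (Y(d, N) = (d + 2)/(N + 1) = (2 + d)/(1 + N))
O(z, B) = -15*B/4 (O(z, B) = B*((2 + 5)/(1 - 5) - 2) = B*(7/(-4) - 2) = B*(-¼*7 - 2) = B*(-7/4 - 2) = B*(-15/4) = -15*B/4)
(16502 + 20571)/(-13561 + O(-132, -114)) = (16502 + 20571)/(-13561 - 15/4*(-114)) = 37073/(-13561 + 855/2) = 37073/(-26267/2) = 37073*(-2/26267) = -74146/26267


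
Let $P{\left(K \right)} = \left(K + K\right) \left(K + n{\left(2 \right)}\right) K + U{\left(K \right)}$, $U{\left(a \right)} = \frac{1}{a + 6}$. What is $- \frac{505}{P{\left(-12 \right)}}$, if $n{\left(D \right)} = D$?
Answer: $\frac{3030}{17281} \approx 0.17534$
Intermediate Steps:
$U{\left(a \right)} = \frac{1}{6 + a}$
$P{\left(K \right)} = \frac{1}{6 + K} + 2 K^{2} \left(2 + K\right)$ ($P{\left(K \right)} = \left(K + K\right) \left(K + 2\right) K + \frac{1}{6 + K} = 2 K \left(2 + K\right) K + \frac{1}{6 + K} = 2 K^{2} \left(2 + K\right) + \frac{1}{6 + K} = \frac{1}{6 + K} + 2 K^{2} \left(2 + K\right)$)
$- \frac{505}{P{\left(-12 \right)}} = - \frac{505}{\frac{1}{6 - 12} \left(1 + 2 \left(-12\right)^{2} \left(2 - 12\right) \left(6 - 12\right)\right)} = - \frac{505}{\frac{1}{-6} \left(1 + 2 \cdot 144 \left(-10\right) \left(-6\right)\right)} = - \frac{505}{\left(- \frac{1}{6}\right) \left(1 + 17280\right)} = - \frac{505}{\left(- \frac{1}{6}\right) 17281} = - \frac{505}{- \frac{17281}{6}} = \left(-505\right) \left(- \frac{6}{17281}\right) = \frac{3030}{17281}$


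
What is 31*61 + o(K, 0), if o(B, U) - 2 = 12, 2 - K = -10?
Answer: 1905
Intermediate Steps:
K = 12 (K = 2 - 1*(-10) = 2 + 10 = 12)
o(B, U) = 14 (o(B, U) = 2 + 12 = 14)
31*61 + o(K, 0) = 31*61 + 14 = 1891 + 14 = 1905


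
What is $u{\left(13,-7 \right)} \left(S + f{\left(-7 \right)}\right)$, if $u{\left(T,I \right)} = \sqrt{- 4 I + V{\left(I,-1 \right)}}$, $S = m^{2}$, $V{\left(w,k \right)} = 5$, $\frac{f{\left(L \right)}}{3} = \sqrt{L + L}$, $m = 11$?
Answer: $\sqrt{33} \left(121 + 3 i \sqrt{14}\right) \approx 695.09 + 64.483 i$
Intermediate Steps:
$f{\left(L \right)} = 3 \sqrt{2} \sqrt{L}$ ($f{\left(L \right)} = 3 \sqrt{L + L} = 3 \sqrt{2 L} = 3 \sqrt{2} \sqrt{L}$)
$S = 121$ ($S = 11^{2} = 121$)
$u{\left(T,I \right)} = \sqrt{5 - 4 I}$ ($u{\left(T,I \right)} = \sqrt{- 4 I + 5} = \sqrt{5 - 4 I}$)
$u{\left(13,-7 \right)} \left(S + f{\left(-7 \right)}\right) = \sqrt{5 - -28} \left(121 + 3 \sqrt{2} \sqrt{-7}\right) = \sqrt{5 + 28} \left(121 + 3 \sqrt{2} i \sqrt{7}\right) = \sqrt{33} \left(121 + 3 i \sqrt{14}\right)$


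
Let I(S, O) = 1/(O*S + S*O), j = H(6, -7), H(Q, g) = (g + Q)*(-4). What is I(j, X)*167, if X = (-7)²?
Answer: 167/392 ≈ 0.42602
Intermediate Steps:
H(Q, g) = -4*Q - 4*g (H(Q, g) = (Q + g)*(-4) = -4*Q - 4*g)
j = 4 (j = -4*6 - 4*(-7) = -24 + 28 = 4)
X = 49
I(S, O) = 1/(2*O*S) (I(S, O) = 1/(O*S + O*S) = 1/(2*O*S))
I(j, X)*167 = ((½)/(49*4))*167 = ((½)*(1/49)*(¼))*167 = (1/392)*167 = 167/392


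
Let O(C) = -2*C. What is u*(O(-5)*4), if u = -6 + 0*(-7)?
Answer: -240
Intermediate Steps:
u = -6 (u = -6 + 0 = -6)
u*(O(-5)*4) = -6*(-2*(-5))*4 = -60*4 = -6*40 = -240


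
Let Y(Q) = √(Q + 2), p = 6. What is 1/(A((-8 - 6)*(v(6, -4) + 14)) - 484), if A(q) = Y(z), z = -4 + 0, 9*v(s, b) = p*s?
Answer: -242/117129 - I*√2/234258 ≈ -0.0020661 - 6.037e-6*I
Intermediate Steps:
v(s, b) = 2*s/3 (v(s, b) = (6*s)/9 = 2*s/3)
z = -4
Y(Q) = √(2 + Q)
A(q) = I*√2 (A(q) = √(2 - 4) = √(-2) = I*√2)
1/(A((-8 - 6)*(v(6, -4) + 14)) - 484) = 1/(I*√2 - 484) = 1/(-484 + I*√2)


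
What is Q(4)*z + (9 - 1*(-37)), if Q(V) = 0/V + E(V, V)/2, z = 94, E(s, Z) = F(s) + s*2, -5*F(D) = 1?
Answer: 2063/5 ≈ 412.60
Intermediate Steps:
F(D) = -1/5 (F(D) = -1/5*1 = -1/5)
E(s, Z) = -1/5 + 2*s (E(s, Z) = -1/5 + s*2 = -1/5 + 2*s)
Q(V) = -1/10 + V (Q(V) = 0/V + (-1/5 + 2*V)/2 = 0 + (-1/5 + 2*V)*(1/2) = 0 + (-1/10 + V) = -1/10 + V)
Q(4)*z + (9 - 1*(-37)) = (-1/10 + 4)*94 + (9 - 1*(-37)) = (39/10)*94 + (9 + 37) = 1833/5 + 46 = 2063/5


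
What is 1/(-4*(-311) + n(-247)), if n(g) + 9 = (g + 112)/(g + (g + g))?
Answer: 247/305090 ≈ 0.00080960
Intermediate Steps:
n(g) = -9 + (112 + g)/(3*g) (n(g) = -9 + (g + 112)/(g + (g + g)) = -9 + (112 + g)/(g + 2*g) = -9 + (112 + g)/((3*g)) = -9 + (112 + g)*(1/(3*g)) = -9 + (112 + g)/(3*g))
1/(-4*(-311) + n(-247)) = 1/(-4*(-311) + (⅔)*(56 - 13*(-247))/(-247)) = 1/(1244 + (⅔)*(-1/247)*(56 + 3211)) = 1/(1244 + (⅔)*(-1/247)*3267) = 1/(1244 - 2178/247) = 1/(305090/247) = 247/305090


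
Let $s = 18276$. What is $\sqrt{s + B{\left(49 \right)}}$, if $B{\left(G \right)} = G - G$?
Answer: $2 \sqrt{4569} \approx 135.19$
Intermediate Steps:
$B{\left(G \right)} = 0$
$\sqrt{s + B{\left(49 \right)}} = \sqrt{18276 + 0} = \sqrt{18276} = 2 \sqrt{4569}$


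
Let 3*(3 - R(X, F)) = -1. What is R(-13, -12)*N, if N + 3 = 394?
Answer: 3910/3 ≈ 1303.3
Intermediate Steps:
N = 391 (N = -3 + 394 = 391)
R(X, F) = 10/3 (R(X, F) = 3 - 1/3*(-1) = 3 + 1/3 = 10/3)
R(-13, -12)*N = (10/3)*391 = 3910/3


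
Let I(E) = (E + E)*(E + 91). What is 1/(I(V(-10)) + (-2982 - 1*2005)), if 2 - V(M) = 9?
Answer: -1/6163 ≈ -0.00016226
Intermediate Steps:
V(M) = -7 (V(M) = 2 - 1*9 = 2 - 9 = -7)
I(E) = 2*E*(91 + E) (I(E) = (2*E)*(91 + E) = 2*E*(91 + E))
1/(I(V(-10)) + (-2982 - 1*2005)) = 1/(2*(-7)*(91 - 7) + (-2982 - 1*2005)) = 1/(2*(-7)*84 + (-2982 - 2005)) = 1/(-1176 - 4987) = 1/(-6163) = -1/6163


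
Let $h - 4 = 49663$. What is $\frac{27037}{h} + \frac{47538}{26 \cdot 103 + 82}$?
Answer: $\frac{405948661}{22846820} \approx 17.768$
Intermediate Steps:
$h = 49667$ ($h = 4 + 49663 = 49667$)
$\frac{27037}{h} + \frac{47538}{26 \cdot 103 + 82} = \frac{27037}{49667} + \frac{47538}{26 \cdot 103 + 82} = 27037 \cdot \frac{1}{49667} + \frac{47538}{2678 + 82} = \frac{27037}{49667} + \frac{47538}{2760} = \frac{27037}{49667} + 47538 \cdot \frac{1}{2760} = \frac{27037}{49667} + \frac{7923}{460} = \frac{405948661}{22846820}$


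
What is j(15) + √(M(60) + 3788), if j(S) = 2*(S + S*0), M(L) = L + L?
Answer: 30 + 2*√977 ≈ 92.514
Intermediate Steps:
M(L) = 2*L
j(S) = 2*S (j(S) = 2*(S + 0) = 2*S)
j(15) + √(M(60) + 3788) = 2*15 + √(2*60 + 3788) = 30 + √(120 + 3788) = 30 + √3908 = 30 + 2*√977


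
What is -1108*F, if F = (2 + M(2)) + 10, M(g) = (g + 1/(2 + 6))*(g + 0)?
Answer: -18005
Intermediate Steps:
M(g) = g*(⅛ + g) (M(g) = (g + 1/8)*g = (g + ⅛)*g = (⅛ + g)*g = g*(⅛ + g))
F = 65/4 (F = (2 + 2*(⅛ + 2)) + 10 = (2 + 2*(17/8)) + 10 = (2 + 17/4) + 10 = 25/4 + 10 = 65/4 ≈ 16.250)
-1108*F = -1108*65/4 = -18005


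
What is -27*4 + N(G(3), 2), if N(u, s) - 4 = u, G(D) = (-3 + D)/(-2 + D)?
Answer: -104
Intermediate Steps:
G(D) = (-3 + D)/(-2 + D)
N(u, s) = 4 + u
-27*4 + N(G(3), 2) = -27*4 + (4 + (-3 + 3)/(-2 + 3)) = -108 + (4 + 0/1) = -108 + (4 + 1*0) = -108 + (4 + 0) = -108 + 4 = -104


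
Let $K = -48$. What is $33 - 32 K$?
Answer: $1569$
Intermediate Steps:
$33 - 32 K = 33 - -1536 = 33 + 1536 = 1569$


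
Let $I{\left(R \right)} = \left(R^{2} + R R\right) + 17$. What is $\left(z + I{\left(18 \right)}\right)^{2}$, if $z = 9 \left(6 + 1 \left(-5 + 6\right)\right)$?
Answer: $529984$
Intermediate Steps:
$I{\left(R \right)} = 17 + 2 R^{2}$ ($I{\left(R \right)} = \left(R^{2} + R^{2}\right) + 17 = 2 R^{2} + 17 = 17 + 2 R^{2}$)
$z = 63$ ($z = 9 \left(6 + 1 \cdot 1\right) = 9 \left(6 + 1\right) = 9 \cdot 7 = 63$)
$\left(z + I{\left(18 \right)}\right)^{2} = \left(63 + \left(17 + 2 \cdot 18^{2}\right)\right)^{2} = \left(63 + \left(17 + 2 \cdot 324\right)\right)^{2} = \left(63 + \left(17 + 648\right)\right)^{2} = \left(63 + 665\right)^{2} = 728^{2} = 529984$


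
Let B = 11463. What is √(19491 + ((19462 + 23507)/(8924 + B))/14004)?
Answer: √44130868459734449091/47583258 ≈ 139.61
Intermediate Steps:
√(19491 + ((19462 + 23507)/(8924 + B))/14004) = √(19491 + ((19462 + 23507)/(8924 + 11463))/14004) = √(19491 + (42969/20387)*(1/14004)) = √(19491 + 14323/95166516) = √(1854890577679/95166516) = √44130868459734449091/47583258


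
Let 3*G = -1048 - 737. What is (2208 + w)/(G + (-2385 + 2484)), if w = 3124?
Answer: -43/4 ≈ -10.750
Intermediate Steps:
G = -595 (G = (-1048 - 737)/3 = (⅓)*(-1785) = -595)
(2208 + w)/(G + (-2385 + 2484)) = (2208 + 3124)/(-595 + (-2385 + 2484)) = 5332/(-595 + 99) = 5332/(-496) = 5332*(-1/496) = -43/4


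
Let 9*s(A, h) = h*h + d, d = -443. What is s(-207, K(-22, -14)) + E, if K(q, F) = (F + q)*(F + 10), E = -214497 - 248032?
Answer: -4142468/9 ≈ -4.6027e+5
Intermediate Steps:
E = -462529
K(q, F) = (10 + F)*(F + q) (K(q, F) = (F + q)*(10 + F) = (10 + F)*(F + q))
s(A, h) = -443/9 + h**2/9 (s(A, h) = (h*h - 443)/9 = (h**2 - 443)/9 = (-443 + h**2)/9 = -443/9 + h**2/9)
s(-207, K(-22, -14)) + E = (-443/9 + ((-14)**2 + 10*(-14) + 10*(-22) - 14*(-22))**2/9) - 462529 = (-443/9 + (196 - 140 - 220 + 308)**2/9) - 462529 = (-443/9 + (1/9)*144**2) - 462529 = (-443/9 + (1/9)*20736) - 462529 = (-443/9 + 2304) - 462529 = 20293/9 - 462529 = -4142468/9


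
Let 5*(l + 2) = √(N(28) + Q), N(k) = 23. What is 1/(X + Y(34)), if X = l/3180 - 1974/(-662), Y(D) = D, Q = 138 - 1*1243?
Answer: 170718467718500/6313381360655517 - 290336650*I*√1082/6313381360655517 ≈ 0.027041 - 1.5127e-6*I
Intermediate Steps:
Q = -1105 (Q = 138 - 1243 = -1105)
l = -2 + I*√1082/5 (l = -2 + √(23 - 1105)/5 = -2 + √(-1082)/5 = -2 + (I*√1082)/5 = -2 + I*√1082/5 ≈ -2.0 + 6.5788*I)
X = 1568999/526290 + I*√1082/15900 (X = (-2 + I*√1082/5)/3180 - 1974/(-662) = (-2 + I*√1082/5)*(1/3180) - 1974*(-1/662) = (-1/1590 + I*√1082/15900) + 987/331 = 1568999/526290 + I*√1082/15900 ≈ 2.9812 + 0.0020688*I)
1/(X + Y(34)) = 1/((1568999/526290 + I*√1082/15900) + 34) = 1/(19462859/526290 + I*√1082/15900)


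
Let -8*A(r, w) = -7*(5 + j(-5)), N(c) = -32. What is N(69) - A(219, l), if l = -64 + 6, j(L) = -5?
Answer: -32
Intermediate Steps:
l = -58
A(r, w) = 0 (A(r, w) = -(-7)*(5 - 5)/8 = -(-7)*0/8 = -1/8*0 = 0)
N(69) - A(219, l) = -32 - 1*0 = -32 + 0 = -32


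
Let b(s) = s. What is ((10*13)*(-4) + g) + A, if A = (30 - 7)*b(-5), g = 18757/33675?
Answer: -21364868/33675 ≈ -634.44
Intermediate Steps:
g = 18757/33675 (g = 18757*(1/33675) = 18757/33675 ≈ 0.55700)
A = -115 (A = (30 - 7)*(-5) = 23*(-5) = -115)
((10*13)*(-4) + g) + A = ((10*13)*(-4) + 18757/33675) - 115 = (130*(-4) + 18757/33675) - 115 = (-520 + 18757/33675) - 115 = -17492243/33675 - 115 = -21364868/33675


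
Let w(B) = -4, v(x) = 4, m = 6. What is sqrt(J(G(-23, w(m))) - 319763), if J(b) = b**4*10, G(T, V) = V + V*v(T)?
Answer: sqrt(1280237) ≈ 1131.5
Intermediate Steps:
G(T, V) = 5*V (G(T, V) = V + V*4 = V + 4*V = 5*V)
J(b) = 10*b**4
sqrt(J(G(-23, w(m))) - 319763) = sqrt(10*(5*(-4))**4 - 319763) = sqrt(10*(-20)**4 - 319763) = sqrt(10*160000 - 319763) = sqrt(1600000 - 319763) = sqrt(1280237)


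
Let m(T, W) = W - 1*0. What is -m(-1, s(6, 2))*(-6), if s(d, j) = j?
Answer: 12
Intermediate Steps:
m(T, W) = W (m(T, W) = W + 0 = W)
-m(-1, s(6, 2))*(-6) = -2*(-6) = -1*(-12) = 12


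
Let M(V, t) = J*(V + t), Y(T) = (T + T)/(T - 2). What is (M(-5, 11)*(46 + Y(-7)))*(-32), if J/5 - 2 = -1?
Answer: -136960/3 ≈ -45653.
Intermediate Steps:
Y(T) = 2*T/(-2 + T) (Y(T) = (2*T)/(-2 + T) = 2*T/(-2 + T))
J = 5 (J = 10 + 5*(-1) = 10 - 5 = 5)
M(V, t) = 5*V + 5*t (M(V, t) = 5*(V + t) = 5*V + 5*t)
(M(-5, 11)*(46 + Y(-7)))*(-32) = ((5*(-5) + 5*11)*(46 + 2*(-7)/(-2 - 7)))*(-32) = ((-25 + 55)*(46 + 2*(-7)/(-9)))*(-32) = (30*(46 + 2*(-7)*(-⅑)))*(-32) = (30*(46 + 14/9))*(-32) = (30*(428/9))*(-32) = (4280/3)*(-32) = -136960/3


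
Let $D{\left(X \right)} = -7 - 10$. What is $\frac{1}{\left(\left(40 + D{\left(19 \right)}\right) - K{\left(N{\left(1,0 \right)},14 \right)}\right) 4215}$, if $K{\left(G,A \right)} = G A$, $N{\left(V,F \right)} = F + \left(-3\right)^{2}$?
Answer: $- \frac{1}{434145} \approx -2.3034 \cdot 10^{-6}$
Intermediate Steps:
$D{\left(X \right)} = -17$ ($D{\left(X \right)} = -7 - 10 = -17$)
$N{\left(V,F \right)} = 9 + F$ ($N{\left(V,F \right)} = F + 9 = 9 + F$)
$K{\left(G,A \right)} = A G$
$\frac{1}{\left(\left(40 + D{\left(19 \right)}\right) - K{\left(N{\left(1,0 \right)},14 \right)}\right) 4215} = \frac{1}{\left(\left(40 - 17\right) - 14 \left(9 + 0\right)\right) 4215} = \frac{1}{\left(23 - 14 \cdot 9\right) 4215} = \frac{1}{\left(23 - 126\right) 4215} = \frac{1}{\left(-103\right) 4215} = \frac{1}{-434145} = - \frac{1}{434145}$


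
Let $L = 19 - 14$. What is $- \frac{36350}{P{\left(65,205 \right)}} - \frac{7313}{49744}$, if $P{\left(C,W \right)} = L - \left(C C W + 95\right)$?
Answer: $- \frac{905287179}{8617799792} \approx -0.10505$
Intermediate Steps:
$L = 5$
$P{\left(C,W \right)} = -90 - W C^{2}$ ($P{\left(C,W \right)} = 5 - \left(C C W + 95\right) = 5 - \left(C^{2} W + 95\right) = 5 - \left(W C^{2} + 95\right) = 5 - \left(95 + W C^{2}\right) = -90 - W C^{2}$)
$- \frac{36350}{P{\left(65,205 \right)}} - \frac{7313}{49744} = - \frac{36350}{-90 - 205 \cdot 65^{2}} - \frac{7313}{49744} = - \frac{36350}{-90 - 205 \cdot 4225} - \frac{7313}{49744} = - \frac{36350}{-90 - 866125} - \frac{7313}{49744} = - \frac{36350}{-866215} - \frac{7313}{49744} = \left(-36350\right) \left(- \frac{1}{866215}\right) - \frac{7313}{49744} = \frac{7270}{173243} - \frac{7313}{49744} = - \frac{905287179}{8617799792}$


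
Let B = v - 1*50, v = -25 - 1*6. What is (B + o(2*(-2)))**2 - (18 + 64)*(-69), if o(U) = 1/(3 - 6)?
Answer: 110458/9 ≈ 12273.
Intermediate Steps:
o(U) = -1/3 (o(U) = 1/(-3) = -1/3)
v = -31 (v = -25 - 6 = -31)
B = -81 (B = -31 - 1*50 = -31 - 50 = -81)
(B + o(2*(-2)))**2 - (18 + 64)*(-69) = (-81 - 1/3)**2 - (18 + 64)*(-69) = (-244/3)**2 - 82*(-69) = 59536/9 - 1*(-5658) = 59536/9 + 5658 = 110458/9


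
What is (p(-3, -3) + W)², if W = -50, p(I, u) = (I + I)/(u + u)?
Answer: 2401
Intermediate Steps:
p(I, u) = I/u (p(I, u) = (2*I)/((2*u)) = (2*I)*(1/(2*u)) = I/u)
(p(-3, -3) + W)² = (-3/(-3) - 50)² = (-3*(-⅓) - 50)² = (1 - 50)² = (-49)² = 2401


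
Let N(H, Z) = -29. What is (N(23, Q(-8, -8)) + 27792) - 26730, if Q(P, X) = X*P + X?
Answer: 1033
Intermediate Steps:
Q(P, X) = X + P*X (Q(P, X) = P*X + X = X + P*X)
(N(23, Q(-8, -8)) + 27792) - 26730 = (-29 + 27792) - 26730 = 27763 - 26730 = 1033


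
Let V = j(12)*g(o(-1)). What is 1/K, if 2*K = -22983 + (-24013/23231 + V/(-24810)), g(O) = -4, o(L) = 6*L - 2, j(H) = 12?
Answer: -96060185/1103925169881 ≈ -8.7017e-5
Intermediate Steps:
o(L) = -2 + 6*L
V = -48 (V = 12*(-4) = -48)
K = -1103925169881/96060185 (K = (-22983 + (-24013/23231 - 48/(-24810)))/2 = (-22983 + (-24013*1/23231 - 48*(-1/24810)))/2 = (-22983 + (-24013/23231 + 8/4135))/2 = (-22983 - 99107907/96060185)/2 = (½)*(-2207850339762/96060185) = -1103925169881/96060185 ≈ -11492.)
1/K = 1/(-1103925169881/96060185) = -96060185/1103925169881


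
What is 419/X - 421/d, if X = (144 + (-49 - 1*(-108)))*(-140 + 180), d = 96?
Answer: -422287/97440 ≈ -4.3338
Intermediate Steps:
X = 8120 (X = (144 + (-49 + 108))*40 = (144 + 59)*40 = 203*40 = 8120)
419/X - 421/d = 419/8120 - 421/96 = -422287/97440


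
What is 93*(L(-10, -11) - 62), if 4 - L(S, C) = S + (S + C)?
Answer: -2511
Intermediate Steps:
L(S, C) = 4 - C - 2*S (L(S, C) = 4 - (S + (S + C)) = 4 - (S + (C + S)) = 4 - (C + 2*S) = 4 + (-C - 2*S) = 4 - C - 2*S)
93*(L(-10, -11) - 62) = 93*((4 - 1*(-11) - 2*(-10)) - 62) = 93*((4 + 11 + 20) - 62) = 93*(35 - 62) = 93*(-27) = -2511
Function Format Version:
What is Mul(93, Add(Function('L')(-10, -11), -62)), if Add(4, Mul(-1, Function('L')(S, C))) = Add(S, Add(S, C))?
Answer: -2511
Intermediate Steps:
Function('L')(S, C) = Add(4, Mul(-1, C), Mul(-2, S)) (Function('L')(S, C) = Add(4, Mul(-1, Add(S, Add(S, C)))) = Add(4, Mul(-1, Add(S, Add(C, S)))) = Add(4, Mul(-1, Add(C, Mul(2, S)))) = Add(4, Add(Mul(-1, C), Mul(-2, S))) = Add(4, Mul(-1, C), Mul(-2, S)))
Mul(93, Add(Function('L')(-10, -11), -62)) = Mul(93, Add(Add(4, Mul(-1, -11), Mul(-2, -10)), -62)) = Mul(93, Add(Add(4, 11, 20), -62)) = Mul(93, Add(35, -62)) = Mul(93, -27) = -2511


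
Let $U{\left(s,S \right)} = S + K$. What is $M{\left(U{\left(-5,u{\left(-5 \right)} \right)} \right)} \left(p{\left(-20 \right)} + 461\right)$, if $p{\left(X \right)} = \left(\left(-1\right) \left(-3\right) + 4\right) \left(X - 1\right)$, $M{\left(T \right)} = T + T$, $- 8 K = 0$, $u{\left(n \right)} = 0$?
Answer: $0$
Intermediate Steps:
$K = 0$ ($K = \left(- \frac{1}{8}\right) 0 = 0$)
$U{\left(s,S \right)} = S$ ($U{\left(s,S \right)} = S + 0 = S$)
$M{\left(T \right)} = 2 T$
$p{\left(X \right)} = -7 + 7 X$ ($p{\left(X \right)} = \left(3 + 4\right) \left(-1 + X\right) = 7 \left(-1 + X\right) = -7 + 7 X$)
$M{\left(U{\left(-5,u{\left(-5 \right)} \right)} \right)} \left(p{\left(-20 \right)} + 461\right) = 2 \cdot 0 \left(\left(-7 + 7 \left(-20\right)\right) + 461\right) = 0 \left(\left(-7 - 140\right) + 461\right) = 0 \left(-147 + 461\right) = 0 \cdot 314 = 0$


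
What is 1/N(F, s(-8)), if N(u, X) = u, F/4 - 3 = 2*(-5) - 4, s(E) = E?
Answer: -1/44 ≈ -0.022727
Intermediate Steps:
F = -44 (F = 12 + 4*(2*(-5) - 4) = 12 + 4*(-10 - 4) = 12 + 4*(-14) = 12 - 56 = -44)
1/N(F, s(-8)) = 1/(-44) = -1/44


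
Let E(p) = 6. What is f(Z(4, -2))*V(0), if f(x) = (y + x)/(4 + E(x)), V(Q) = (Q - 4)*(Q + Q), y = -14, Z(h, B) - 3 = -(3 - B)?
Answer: 0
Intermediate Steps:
Z(h, B) = B (Z(h, B) = 3 - (3 - B) = 3 + (-3 + B) = B)
V(Q) = 2*Q*(-4 + Q) (V(Q) = (-4 + Q)*(2*Q) = 2*Q*(-4 + Q))
f(x) = -7/5 + x/10 (f(x) = (-14 + x)/(4 + 6) = (-14 + x)/10 = (-14 + x)*(1/10) = -7/5 + x/10)
f(Z(4, -2))*V(0) = (-7/5 + (1/10)*(-2))*(2*0*(-4 + 0)) = (-7/5 - 1/5)*(2*0*(-4)) = -8/5*0 = 0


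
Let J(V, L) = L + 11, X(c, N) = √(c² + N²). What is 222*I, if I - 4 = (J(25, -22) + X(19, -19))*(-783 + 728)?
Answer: 135198 - 231990*√2 ≈ -1.9289e+5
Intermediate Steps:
X(c, N) = √(N² + c²)
J(V, L) = 11 + L
I = 609 - 1045*√2 (I = 4 + ((11 - 22) + √((-19)² + 19²))*(-783 + 728) = 4 + (-11 + √(361 + 361))*(-55) = 4 + (-11 + √722)*(-55) = 4 + (-11 + 19*√2)*(-55) = 4 + (605 - 1045*√2) = 609 - 1045*√2 ≈ -868.85)
222*I = 222*(609 - 1045*√2) = 135198 - 231990*√2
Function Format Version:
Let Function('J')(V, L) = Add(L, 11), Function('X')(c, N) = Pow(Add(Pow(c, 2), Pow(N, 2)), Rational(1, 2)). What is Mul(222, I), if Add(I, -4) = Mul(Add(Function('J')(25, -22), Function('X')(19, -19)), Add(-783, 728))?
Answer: Add(135198, Mul(-231990, Pow(2, Rational(1, 2)))) ≈ -1.9289e+5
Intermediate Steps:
Function('X')(c, N) = Pow(Add(Pow(N, 2), Pow(c, 2)), Rational(1, 2))
Function('J')(V, L) = Add(11, L)
I = Add(609, Mul(-1045, Pow(2, Rational(1, 2)))) (I = Add(4, Mul(Add(Add(11, -22), Pow(Add(Pow(-19, 2), Pow(19, 2)), Rational(1, 2))), Add(-783, 728))) = Add(4, Mul(Add(-11, Pow(Add(361, 361), Rational(1, 2))), -55)) = Add(4, Mul(Add(-11, Pow(722, Rational(1, 2))), -55)) = Add(4, Mul(Add(-11, Mul(19, Pow(2, Rational(1, 2)))), -55)) = Add(4, Add(605, Mul(-1045, Pow(2, Rational(1, 2))))) = Add(609, Mul(-1045, Pow(2, Rational(1, 2)))) ≈ -868.85)
Mul(222, I) = Mul(222, Add(609, Mul(-1045, Pow(2, Rational(1, 2))))) = Add(135198, Mul(-231990, Pow(2, Rational(1, 2))))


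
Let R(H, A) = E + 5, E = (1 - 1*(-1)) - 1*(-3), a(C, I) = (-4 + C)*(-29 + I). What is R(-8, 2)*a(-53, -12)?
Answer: 23370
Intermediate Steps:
a(C, I) = (-29 + I)*(-4 + C)
E = 5 (E = (1 + 1) + 3 = 2 + 3 = 5)
R(H, A) = 10 (R(H, A) = 5 + 5 = 10)
R(-8, 2)*a(-53, -12) = 10*(116 - 29*(-53) - 4*(-12) - 53*(-12)) = 10*(116 + 1537 + 48 + 636) = 10*2337 = 23370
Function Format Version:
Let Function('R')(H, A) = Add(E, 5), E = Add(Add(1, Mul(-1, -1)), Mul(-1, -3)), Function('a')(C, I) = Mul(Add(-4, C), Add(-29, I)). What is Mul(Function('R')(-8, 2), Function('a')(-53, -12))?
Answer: 23370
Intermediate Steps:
Function('a')(C, I) = Mul(Add(-29, I), Add(-4, C))
E = 5 (E = Add(Add(1, 1), 3) = Add(2, 3) = 5)
Function('R')(H, A) = 10 (Function('R')(H, A) = Add(5, 5) = 10)
Mul(Function('R')(-8, 2), Function('a')(-53, -12)) = Mul(10, Add(116, Mul(-29, -53), Mul(-4, -12), Mul(-53, -12))) = Mul(10, Add(116, 1537, 48, 636)) = Mul(10, 2337) = 23370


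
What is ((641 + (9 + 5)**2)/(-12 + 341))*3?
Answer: 2511/329 ≈ 7.6322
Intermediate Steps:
((641 + (9 + 5)**2)/(-12 + 341))*3 = ((641 + 14**2)/329)*3 = ((641 + 196)*(1/329))*3 = (837*(1/329))*3 = (837/329)*3 = 2511/329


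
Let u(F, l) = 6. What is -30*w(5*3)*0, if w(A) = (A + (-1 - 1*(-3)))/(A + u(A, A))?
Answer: 0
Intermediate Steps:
w(A) = (2 + A)/(6 + A) (w(A) = (A + (-1 - 1*(-3)))/(A + 6) = (A + (-1 + 3))/(6 + A) = (A + 2)/(6 + A) = (2 + A)/(6 + A))
-30*w(5*3)*0 = -30*(2 + 5*3)/(6 + 5*3)*0 = -30*(2 + 15)/(6 + 15)*0 = -30*17/21*0 = -30*(1/21)*17*0 = -170*0/7 = -30*0 = 0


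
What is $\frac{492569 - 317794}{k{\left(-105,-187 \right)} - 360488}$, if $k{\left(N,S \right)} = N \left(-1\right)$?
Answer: $- \frac{174775}{360383} \approx -0.48497$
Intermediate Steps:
$k{\left(N,S \right)} = - N$
$\frac{492569 - 317794}{k{\left(-105,-187 \right)} - 360488} = \frac{492569 - 317794}{\left(-1\right) \left(-105\right) - 360488} = \frac{174775}{105 - 360488} = \frac{174775}{-360383} = 174775 \left(- \frac{1}{360383}\right) = - \frac{174775}{360383}$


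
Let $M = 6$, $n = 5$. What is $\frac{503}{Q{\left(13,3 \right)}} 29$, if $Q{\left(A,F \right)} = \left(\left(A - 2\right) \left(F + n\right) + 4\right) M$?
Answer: $\frac{14587}{552} \approx 26.426$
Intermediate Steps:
$Q{\left(A,F \right)} = 24 + 6 \left(-2 + A\right) \left(5 + F\right)$ ($Q{\left(A,F \right)} = \left(\left(A - 2\right) \left(F + 5\right) + 4\right) 6 = \left(\left(-2 + A\right) \left(5 + F\right) + 4\right) 6 = \left(4 + \left(-2 + A\right) \left(5 + F\right)\right) 6 = 24 + 6 \left(-2 + A\right) \left(5 + F\right)$)
$\frac{503}{Q{\left(13,3 \right)}} 29 = \frac{503}{-36 - 36 + 30 \cdot 13 + 6 \cdot 13 \cdot 3} \cdot 29 = \frac{503}{-36 - 36 + 390 + 234} \cdot 29 = \frac{503}{552} \cdot 29 = \frac{14587}{552}$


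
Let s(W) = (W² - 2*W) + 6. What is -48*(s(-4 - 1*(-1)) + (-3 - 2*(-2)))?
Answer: -1056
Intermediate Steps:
s(W) = 6 + W² - 2*W
-48*(s(-4 - 1*(-1)) + (-3 - 2*(-2))) = -48*((6 + (-4 - 1*(-1))² - 2*(-4 - 1*(-1))) + (-3 - 2*(-2))) = -48*((6 + (-4 + 1)² - 2*(-4 + 1)) + (-3 + 4)) = -48*((6 + (-3)² - 2*(-3)) + 1) = -48*((6 + 9 + 6) + 1) = -48*(21 + 1) = -48*22 = -1056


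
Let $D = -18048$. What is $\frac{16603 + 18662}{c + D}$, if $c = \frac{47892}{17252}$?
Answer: $- \frac{50699315}{25943017} \approx -1.9543$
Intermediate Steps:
$c = \frac{11973}{4313}$ ($c = 47892 \cdot \frac{1}{17252} = \frac{11973}{4313} \approx 2.776$)
$\frac{16603 + 18662}{c + D} = \frac{16603 + 18662}{\frac{11973}{4313} - 18048} = \frac{35265}{- \frac{77829051}{4313}} = 35265 \left(- \frac{4313}{77829051}\right) = - \frac{50699315}{25943017}$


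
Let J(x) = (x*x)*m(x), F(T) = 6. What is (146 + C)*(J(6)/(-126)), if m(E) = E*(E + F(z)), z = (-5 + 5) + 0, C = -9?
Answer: -19728/7 ≈ -2818.3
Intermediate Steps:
z = 0 (z = 0 + 0 = 0)
m(E) = E*(6 + E) (m(E) = E*(E + 6) = E*(6 + E))
J(x) = x**3*(6 + x) (J(x) = (x*x)*(x*(6 + x)) = x**2*(x*(6 + x)) = x**3*(6 + x))
(146 + C)*(J(6)/(-126)) = (146 - 9)*((6**3*(6 + 6))/(-126)) = 137*((216*12)*(-1/126)) = 137*(2592*(-1/126)) = 137*(-144/7) = -19728/7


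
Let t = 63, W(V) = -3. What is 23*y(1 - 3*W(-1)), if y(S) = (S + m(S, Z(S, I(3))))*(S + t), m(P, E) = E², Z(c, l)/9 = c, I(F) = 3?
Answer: 13616690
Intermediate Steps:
Z(c, l) = 9*c
y(S) = (63 + S)*(S + 81*S²) (y(S) = (S + (9*S)²)*(S + 63) = (S + 81*S²)*(63 + S) = (63 + S)*(S + 81*S²))
23*y(1 - 3*W(-1)) = 23*((1 - 3*(-3))*(63 + 81*(1 - 3*(-3))² + 5104*(1 - 3*(-3)))) = 23*((1 + 9)*(63 + 81*(1 + 9)² + 5104*(1 + 9))) = 23*(10*(63 + 81*10² + 5104*10)) = 23*(10*(63 + 81*100 + 51040)) = 23*(10*(63 + 8100 + 51040)) = 23*(10*59203) = 23*592030 = 13616690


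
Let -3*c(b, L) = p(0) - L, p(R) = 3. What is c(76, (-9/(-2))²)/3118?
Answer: 23/12472 ≈ 0.0018441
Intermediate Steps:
c(b, L) = -1 + L/3 (c(b, L) = -(3 - L)/3 = -1 + L/3)
c(76, (-9/(-2))²)/3118 = (-1 + (-9/(-2))²/3)/3118 = (-1 + (-9*(-½))²/3)*(1/3118) = (-1 + (9/2)²/3)*(1/3118) = (-1 + (⅓)*(81/4))*(1/3118) = (-1 + 27/4)*(1/3118) = (23/4)*(1/3118) = 23/12472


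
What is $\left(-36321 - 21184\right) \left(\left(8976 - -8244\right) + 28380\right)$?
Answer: $-2622228000$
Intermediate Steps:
$\left(-36321 - 21184\right) \left(\left(8976 - -8244\right) + 28380\right) = - 57505 \left(\left(8976 + 8244\right) + 28380\right) = - 57505 \left(17220 + 28380\right) = \left(-57505\right) 45600 = -2622228000$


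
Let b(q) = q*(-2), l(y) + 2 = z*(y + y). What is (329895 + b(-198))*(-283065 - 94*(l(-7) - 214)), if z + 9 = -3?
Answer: -92003548923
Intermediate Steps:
z = -12 (z = -9 - 3 = -12)
l(y) = -2 - 24*y (l(y) = -2 - 12*(y + y) = -2 - 24*y)
b(q) = -2*q
(329895 + b(-198))*(-283065 - 94*(l(-7) - 214)) = (329895 - 2*(-198))*(-283065 - 94*((-2 - 24*(-7)) - 214)) = (329895 + 396)*(-283065 - 94*((-2 + 168) - 214)) = 330291*(-283065 - 94*(166 - 214)) = 330291*(-283065 - 94*(-48)) = 330291*(-283065 + 4512) = 330291*(-278553) = -92003548923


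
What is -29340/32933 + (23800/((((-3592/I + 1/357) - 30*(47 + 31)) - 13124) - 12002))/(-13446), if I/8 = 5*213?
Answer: -114429805849564670/128452263607969929 ≈ -0.89083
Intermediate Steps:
I = 8520 (I = 8*(5*213) = 8*1065 = 8520)
-29340/32933 + (23800/((((-3592/I + 1/357) - 30*(47 + 31)) - 13124) - 12002))/(-13446) = -29340/32933 + (23800/((((-3592/8520 + 1/357) - 30*(47 + 31)) - 13124) - 12002))/(-13446) = -29340*1/32933 + (23800/((((-3592*1/8520 + 1*(1/357)) - 30*78) - 13124) - 12002))*(-1/13446) = -29340/32933 + (23800/((((-449/1065 + 1/357) - 2340) - 13124) - 12002))*(-1/13446) = -29340/32933 + (23800/(((-17692/42245 - 2340) - 13124) - 12002))*(-1/13446) = -29340/32933 + (23800/((-98870992/42245 - 13124) - 12002))*(-1/13446) = -29340/32933 + (23800/(-653294372/42245 - 12002))*(-1/13446) = -29340/32933 + (23800/(-1160318862/42245))*(-1/13446) = -29340/32933 + (23800*(-42245/1160318862))*(-1/13446) = -29340/32933 - 502715500/580159431*(-1/13446) = -29340/32933 + 251357750/3900411854613 = -114429805849564670/128452263607969929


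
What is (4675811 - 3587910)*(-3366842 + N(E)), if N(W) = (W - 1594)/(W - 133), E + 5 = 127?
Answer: -40289097174790/11 ≈ -3.6626e+12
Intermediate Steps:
E = 122 (E = -5 + 127 = 122)
N(W) = (-1594 + W)/(-133 + W)
(4675811 - 3587910)*(-3366842 + N(E)) = (4675811 - 3587910)*(-3366842 + (-1594 + 122)/(-133 + 122)) = 1087901*(-3366842 - 1472/(-11)) = 1087901*(-3366842 - 1/11*(-1472)) = 1087901*(-3366842 + 1472/11) = 1087901*(-37033790/11) = -40289097174790/11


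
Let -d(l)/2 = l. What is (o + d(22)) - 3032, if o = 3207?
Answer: 131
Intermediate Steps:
d(l) = -2*l
(o + d(22)) - 3032 = (3207 - 2*22) - 3032 = (3207 - 44) - 3032 = 3163 - 3032 = 131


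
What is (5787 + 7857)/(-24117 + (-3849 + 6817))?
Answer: -13644/21149 ≈ -0.64514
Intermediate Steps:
(5787 + 7857)/(-24117 + (-3849 + 6817)) = 13644/(-24117 + 2968) = 13644/(-21149) = 13644*(-1/21149) = -13644/21149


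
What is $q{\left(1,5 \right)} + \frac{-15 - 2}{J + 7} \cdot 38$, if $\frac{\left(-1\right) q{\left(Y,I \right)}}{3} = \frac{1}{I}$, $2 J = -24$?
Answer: $\frac{643}{5} \approx 128.6$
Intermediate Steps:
$J = -12$ ($J = \frac{1}{2} \left(-24\right) = -12$)
$q{\left(Y,I \right)} = - \frac{3}{I}$
$q{\left(1,5 \right)} + \frac{-15 - 2}{J + 7} \cdot 38 = - \frac{3}{5} + \frac{-15 - 2}{-12 + 7} \cdot 38 = \left(-3\right) \frac{1}{5} + - \frac{17}{-5} \cdot 38 = - \frac{3}{5} + \left(-17\right) \left(- \frac{1}{5}\right) 38 = - \frac{3}{5} + \frac{17}{5} \cdot 38 = - \frac{3}{5} + \frac{646}{5} = \frac{643}{5}$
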